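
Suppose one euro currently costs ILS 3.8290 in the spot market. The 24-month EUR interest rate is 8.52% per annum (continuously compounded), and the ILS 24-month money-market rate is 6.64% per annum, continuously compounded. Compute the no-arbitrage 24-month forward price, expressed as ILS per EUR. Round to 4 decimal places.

T = 2 years.
Growth of 1 ILS over T: e^(0.0664×2) = 1.1420216.
Growth of 1 EUR over T: e^(0.0852×2) = 1.1857791.
So F = 3.829 × 1.1420216 / 1.1857791 = 3.687703 (ILS/EUR).

3.6877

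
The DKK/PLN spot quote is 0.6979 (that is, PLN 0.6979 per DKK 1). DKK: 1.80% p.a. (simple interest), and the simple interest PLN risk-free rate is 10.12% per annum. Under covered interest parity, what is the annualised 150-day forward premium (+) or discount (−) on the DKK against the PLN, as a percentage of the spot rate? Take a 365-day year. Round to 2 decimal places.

+8.26%

T = 150/365 years.
F = S · g_PLN/g_DKK = 0.6979 × 1.041589/1.0073973 = 0.7215872.
(F − S)/S ÷ T = (0.7215872 − 0.6979)/0.6979/(150/365) = 0.082589 → 8.26%.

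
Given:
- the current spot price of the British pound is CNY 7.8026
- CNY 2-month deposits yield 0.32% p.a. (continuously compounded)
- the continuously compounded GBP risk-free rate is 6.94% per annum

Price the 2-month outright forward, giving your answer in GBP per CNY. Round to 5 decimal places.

0.12958

T = 2/12 years.
CNY growth factor: e^(0.0032×2/12) = 1.0005335.
Growth of 1 GBP over T: e^(0.0694×2/12) = 1.0116338.
Forward (CNY per GBP) = 7.8026 × 1.0005335 / 1.0116338 = 7.716985.
Quoted the other way: 1/7.716985 = 0.12958 GBP per CNY.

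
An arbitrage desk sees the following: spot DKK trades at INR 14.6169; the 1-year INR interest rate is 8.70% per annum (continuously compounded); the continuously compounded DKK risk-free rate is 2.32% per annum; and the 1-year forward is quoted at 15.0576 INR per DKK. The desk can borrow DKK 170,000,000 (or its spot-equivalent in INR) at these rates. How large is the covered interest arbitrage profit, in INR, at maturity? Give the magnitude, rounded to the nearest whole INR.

INR 90,866,281

T = 1 year.
Route A — deposit DKK, sell forward: 170,000,000 × 1.023471213322 × 15.0576 = INR 2,619,873,424.09.
Route B — convert at spot, deposit INR: 170,000,000 × 14.6169 × 1.090896679718 = INR 2,710,739,705.22.
The quoted forward undervalues DKK, so borrow DKK, convert to INR at spot, deposit the INR at 8.70%, and buy DKK forward at 15.0576 to cover the loan.
The gap between the two covered legs is INR 90,866,281.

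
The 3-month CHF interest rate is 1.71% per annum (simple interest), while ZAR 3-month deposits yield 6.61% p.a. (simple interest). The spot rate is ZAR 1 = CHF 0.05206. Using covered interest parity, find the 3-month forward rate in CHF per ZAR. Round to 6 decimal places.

T = 3/12 years.
CHF growth factor: 1 + 0.0171×3/12 = 1.004275.
ZAR growth factor: 1 + 0.0661×3/12 = 1.016525.
Forward (CHF per ZAR) = 0.05206 × 1.004275 / 1.016525 = 0.05143263.

0.051433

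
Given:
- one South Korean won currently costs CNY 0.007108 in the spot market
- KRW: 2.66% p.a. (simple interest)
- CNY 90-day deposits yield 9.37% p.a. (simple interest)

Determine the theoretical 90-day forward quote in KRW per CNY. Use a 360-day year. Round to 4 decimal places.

T = 90/360 years.
CNY growth factor: 1 + 0.0937×90/360 = 1.023425.
KRW accumulates by 1 + 0.0266×90/360 = 1.006650.
CIP: F = S · (grow CNY)/(grow KRW) = 0.007108 × 1.023425/1.006650 = 0.00722644901 CNY per KRW.
Quoted the other way: 1/0.00722644901 = 138.3806 KRW per CNY.

138.3806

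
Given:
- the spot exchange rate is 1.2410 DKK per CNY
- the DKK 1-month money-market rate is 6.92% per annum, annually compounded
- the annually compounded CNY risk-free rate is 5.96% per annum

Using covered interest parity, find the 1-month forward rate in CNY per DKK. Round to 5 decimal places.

T = 1/12 years.
DKK growth factor: (1 + 0.0692)^(1/12) = 1.0055915.
CNY growth factor: (1 + 0.0596)^(1/12) = 1.0048359.
So F = 1.241 × 1.0055915 / 1.0048359 = 1.241933 (DKK/CNY).
Invert for CNY per DKK: 1 / 1.241933 = 0.80520.

0.80520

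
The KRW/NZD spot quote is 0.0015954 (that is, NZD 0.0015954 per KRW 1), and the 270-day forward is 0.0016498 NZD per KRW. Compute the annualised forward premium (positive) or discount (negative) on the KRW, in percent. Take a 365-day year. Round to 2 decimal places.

T = 270/365 years.
(F − S)/S = (0.0016498 − 0.0015954)/0.0015954 = 0.0340980.
Per annum: 0.0340980 / (270/365) = 0.046095 = 4.61%.

+4.61%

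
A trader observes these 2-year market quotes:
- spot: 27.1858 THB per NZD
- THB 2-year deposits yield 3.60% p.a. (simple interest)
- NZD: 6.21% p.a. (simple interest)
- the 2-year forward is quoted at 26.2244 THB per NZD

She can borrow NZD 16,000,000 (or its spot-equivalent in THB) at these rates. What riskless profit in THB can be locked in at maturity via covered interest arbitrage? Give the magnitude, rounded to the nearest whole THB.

THB 5,412,686

T = 2 years.
Keep in NZD, deliver into the forward: 16,000,000·1.124200·26.2244 = THB 471,703,527.68.
Swap to THB now, deposit: 16,000,000·27.1858·1.072000 = THB 466,290,841.60.
The quoted forward overvalues NZD, so borrow THB, buy NZD at spot, deposit the NZD at 6.21%, and sell the proceeds forward at 26.2244.
Profit = 471,703,527.68 − 466,290,841.60 = THB 5,412,686.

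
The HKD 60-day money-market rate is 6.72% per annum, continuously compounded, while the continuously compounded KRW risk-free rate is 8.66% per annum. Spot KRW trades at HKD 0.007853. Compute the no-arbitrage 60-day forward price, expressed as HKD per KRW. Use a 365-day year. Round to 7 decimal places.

T = 60/365 years.
HKD accumulates by e^(0.0672×60/365) = 1.0111078.
KRW accumulates by e^(0.0866×60/365) = 1.0143374.
CIP: F = S · (grow HKD)/(grow KRW) = 0.007853 × 1.0111078/1.0143374 = 0.007827996 HKD per KRW.

0.0078280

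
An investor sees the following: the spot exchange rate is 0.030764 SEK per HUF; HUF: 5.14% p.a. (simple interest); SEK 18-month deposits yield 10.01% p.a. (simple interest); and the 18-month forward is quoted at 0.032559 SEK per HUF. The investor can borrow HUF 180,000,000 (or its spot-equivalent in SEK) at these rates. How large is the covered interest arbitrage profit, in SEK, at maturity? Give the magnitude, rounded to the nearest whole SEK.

T = 18/12 years.
Keep in HUF, deliver into the forward: 180,000,000·1.077100·0.032559 = SEK 6,312,473.80.
Swap to SEK now, deposit: 180,000,000·0.030764·1.150150 = SEK 6,368,978.63.
The quoted forward undervalues HUF, so borrow HUF, convert to SEK at spot, deposit the SEK at 10.01%, and buy HUF forward at 0.032559 to cover the loan.
Arbitrage profit = |6,312,473.80 − 6,368,978.63| = SEK 56,505.

SEK 56,505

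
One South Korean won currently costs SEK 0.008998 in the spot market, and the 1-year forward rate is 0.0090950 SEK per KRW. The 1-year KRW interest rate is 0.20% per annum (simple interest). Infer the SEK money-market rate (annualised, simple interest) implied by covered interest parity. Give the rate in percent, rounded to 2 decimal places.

T = 1 year.
By CIP, F/S equals the SEK-to-KRW growth ratio: 0.009095/0.008998 = 1.0107802.
KRW growth factor: 1 + 0.0020×1 = 1.002000.
So the SEK growth factor = 1.0128018.
r = (1.0128018 − 1)/1 = 0.012802 → 1.28%.

1.28%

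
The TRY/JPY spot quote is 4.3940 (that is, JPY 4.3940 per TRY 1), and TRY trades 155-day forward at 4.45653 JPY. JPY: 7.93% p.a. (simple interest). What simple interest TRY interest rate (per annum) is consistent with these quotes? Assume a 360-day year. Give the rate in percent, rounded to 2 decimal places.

T = 155/360 years.
By CIP, F/S equals the JPY-to-TRY growth ratio: 4.45653/4.394 = 1.0142308.
The JPY side grows by 1 + 0.0793×155/360 = 1.0341431.
That pins the TRY growth at 1.0196329.
(1.0196329 − 1)/T = 0.045599, i.e. 4.56%.

4.56%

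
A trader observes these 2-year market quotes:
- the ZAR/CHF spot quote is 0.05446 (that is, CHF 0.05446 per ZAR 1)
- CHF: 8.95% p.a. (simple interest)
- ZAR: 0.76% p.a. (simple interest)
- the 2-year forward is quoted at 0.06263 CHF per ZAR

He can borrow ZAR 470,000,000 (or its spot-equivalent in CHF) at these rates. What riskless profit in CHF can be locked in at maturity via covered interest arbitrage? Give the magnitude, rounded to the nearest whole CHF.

T = 2 years.
Keep in ZAR, deliver into the forward: 470,000,000·1.015200·0.06263 = CHF 29,883,528.72.
Swap to CHF now, deposit: 470,000,000·0.05446·1.179000 = CHF 30,177,919.80.
The quoted forward undervalues ZAR, so borrow ZAR, convert to CHF at spot, deposit the CHF at 8.95%, and buy ZAR forward at 0.06263 to cover the loan.
The gap between the two covered legs is CHF 294,391.

CHF 294,391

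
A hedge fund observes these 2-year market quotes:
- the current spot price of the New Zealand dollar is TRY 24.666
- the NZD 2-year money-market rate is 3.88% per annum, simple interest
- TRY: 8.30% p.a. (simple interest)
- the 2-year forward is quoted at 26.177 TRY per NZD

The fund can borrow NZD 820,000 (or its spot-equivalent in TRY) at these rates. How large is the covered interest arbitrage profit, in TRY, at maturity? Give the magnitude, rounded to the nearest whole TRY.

T = 2 years.
Keep in NZD, deliver into the forward: 820,000·1.077600·26.177 = TRY 23,130,834.86.
Swap to TRY now, deposit: 820,000·24.666·1.166000 = TRY 23,583,655.92.
The quoted forward undervalues NZD, so borrow NZD, convert to TRY at spot, deposit the TRY at 8.30%, and buy NZD forward at 26.177 to cover the loan.
Profit = 23,583,655.92 − 23,130,834.86 = TRY 452,821.

TRY 452,821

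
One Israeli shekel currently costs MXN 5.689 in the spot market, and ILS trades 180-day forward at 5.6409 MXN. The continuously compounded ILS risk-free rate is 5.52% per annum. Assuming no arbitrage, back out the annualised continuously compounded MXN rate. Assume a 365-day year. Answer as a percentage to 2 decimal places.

T = 180/365 years.
CIP gives F = S · g_MXN/g_ILS, so g_MXN/g_ILS = 5.6409/5.689 = 0.9915451.
The ILS side grows by e^(0.0552×180/365) = 1.0275958.
Hence g_MXN = 1.0189076.
r = ln(1.0189076)/(180/365) = 0.037982 → 3.80%.

3.80%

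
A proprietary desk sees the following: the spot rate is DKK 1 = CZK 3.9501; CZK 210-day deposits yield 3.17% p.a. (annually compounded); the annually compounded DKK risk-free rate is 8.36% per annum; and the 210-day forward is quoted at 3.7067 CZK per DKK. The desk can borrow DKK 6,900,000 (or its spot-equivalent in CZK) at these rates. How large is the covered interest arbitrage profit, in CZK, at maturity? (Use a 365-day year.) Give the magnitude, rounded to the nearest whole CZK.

CZK 964,092

T = 210/365 years.
Route A — deposit DKK, sell forward: 6,900,000 × 1.0472771171 × 3.7067 = CZK 26,785,400.42.
Route B — convert at spot, deposit CZK: 6,900,000 × 3.9501 × 1.0181174103 = CZK 27,749,492.52.
The quoted forward undervalues DKK, so borrow DKK, convert to CZK at spot, deposit the CZK at 3.17%, and buy DKK forward at 3.7067 to cover the loan.
The gap between the two covered legs is CZK 964,092.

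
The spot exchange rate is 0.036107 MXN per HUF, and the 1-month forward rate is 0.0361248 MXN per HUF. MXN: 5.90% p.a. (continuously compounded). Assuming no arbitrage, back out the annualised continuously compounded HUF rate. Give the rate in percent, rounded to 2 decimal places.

5.31%

T = 1/12 years.
CIP gives F = S · g_MXN/g_HUF, so g_MXN/g_HUF = 0.0361248/0.036107 = 1.0004930.
The MXN side grows by e^(0.0590×1/12) = 1.0049288.
Hence g_HUF = 1.0044336.
Take logs: ln 1.0044336 / (1/12) = 0.053086, so 5.31%.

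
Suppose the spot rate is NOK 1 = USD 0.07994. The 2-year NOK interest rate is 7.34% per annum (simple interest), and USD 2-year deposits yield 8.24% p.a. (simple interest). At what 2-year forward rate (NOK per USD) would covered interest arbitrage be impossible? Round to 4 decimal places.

T = 2 years.
Growth of 1 USD over T: 1 + 0.0824×2 = 1.164800.
NOK growth factor: 1 + 0.0734×2 = 1.146800.
CIP: F = S · (grow USD)/(grow NOK) = 0.07994 × 1.164800/1.146800 = 0.081194726 USD per NOK.
Quoted the other way: 1/0.081194726 = 12.3161 NOK per USD.

12.3161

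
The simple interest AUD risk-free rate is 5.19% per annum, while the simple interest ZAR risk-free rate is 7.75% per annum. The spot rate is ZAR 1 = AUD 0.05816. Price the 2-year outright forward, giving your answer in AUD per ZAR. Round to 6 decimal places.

T = 2 years.
Growth of 1 AUD over T: 1 + 0.0519×2 = 1.103800.
ZAR growth factor: 1 + 0.0775×2 = 1.155000.
Forward (AUD per ZAR) = 0.05816 × 1.103800 / 1.155000 = 0.05558183.

0.055582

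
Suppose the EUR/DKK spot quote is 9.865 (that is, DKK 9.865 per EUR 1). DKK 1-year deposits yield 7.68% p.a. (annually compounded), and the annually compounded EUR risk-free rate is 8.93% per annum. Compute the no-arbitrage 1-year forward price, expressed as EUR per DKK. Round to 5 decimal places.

0.10255

T = 1 year.
DKK growth factor: (1 + 0.0768)^1 = 1.076800.
Growth of 1 EUR over T: (1 + 0.0893)^1 = 1.089300.
So F = 9.865 × 1.076800 / 1.089300 = 9.751797 (DKK/EUR).
Quoted the other way: 1/9.751797 = 0.10255 EUR per DKK.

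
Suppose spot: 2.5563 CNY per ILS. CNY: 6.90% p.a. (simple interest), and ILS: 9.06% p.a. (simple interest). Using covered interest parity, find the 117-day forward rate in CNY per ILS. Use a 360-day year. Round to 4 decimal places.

T = 117/360 years.
Growth of 1 CNY over T: 1 + 0.0690×117/360 = 1.022425.
ILS accumulates by 1 + 0.0906×117/360 = 1.029445.
Forward (CNY per ILS) = 2.5563 × 1.022425 / 1.029445 = 2.538868.

2.5389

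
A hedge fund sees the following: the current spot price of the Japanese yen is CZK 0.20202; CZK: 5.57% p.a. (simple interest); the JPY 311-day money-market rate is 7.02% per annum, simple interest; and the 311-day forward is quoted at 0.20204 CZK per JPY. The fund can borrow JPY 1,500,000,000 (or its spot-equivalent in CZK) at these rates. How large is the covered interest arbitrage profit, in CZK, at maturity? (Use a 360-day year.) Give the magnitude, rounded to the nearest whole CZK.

CZK 3,827,691

T = 311/360 years.
Keep in JPY, deliver into the forward: 1,500,000,000·1.060645·0.20204 = CZK 321,439,073.70.
Swap to CZK now, deposit: 1,500,000,000·0.20202·1.04811861111 = CZK 317,611,382.72.
The quoted forward overvalues JPY, so borrow CZK, buy JPY at spot, deposit the JPY at 7.02%, and sell the proceeds forward at 0.20204.
Profit = 321,439,073.70 − 317,611,382.72 = CZK 3,827,691.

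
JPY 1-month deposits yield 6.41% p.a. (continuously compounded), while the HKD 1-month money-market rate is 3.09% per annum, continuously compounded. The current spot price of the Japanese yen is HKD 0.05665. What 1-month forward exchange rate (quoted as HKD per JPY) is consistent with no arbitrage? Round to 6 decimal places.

T = 1/12 years.
HKD accumulates by e^(0.0309×1/12) = 1.0025783.
Growth of 1 JPY over T: e^(0.0641×1/12) = 1.005356.
Forward (HKD per JPY) = 0.05665 × 1.0025783 / 1.005356 = 0.05649348.

0.056493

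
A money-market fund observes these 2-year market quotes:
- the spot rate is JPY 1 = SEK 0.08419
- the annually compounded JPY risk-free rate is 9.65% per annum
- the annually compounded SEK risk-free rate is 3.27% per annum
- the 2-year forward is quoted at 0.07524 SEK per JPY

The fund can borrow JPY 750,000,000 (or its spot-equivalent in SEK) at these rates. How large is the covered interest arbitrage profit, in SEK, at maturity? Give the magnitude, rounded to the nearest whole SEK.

SEK 506,943

T = 2 years.
Invest the JPY and cover forward: 750,000,000 × 1.20231225 × 0.07524 = SEK 67,846,480.27.
Convert at spot and invest in SEK: 750,000,000 × 0.08419 × 1.06646929 = SEK 67,339,537.14.
The quoted forward overvalues JPY, so borrow SEK, buy JPY at spot, deposit the JPY at 9.65%, and sell the proceeds forward at 0.07524.
Profit = 67,846,480.27 − 67,339,537.14 = SEK 506,943.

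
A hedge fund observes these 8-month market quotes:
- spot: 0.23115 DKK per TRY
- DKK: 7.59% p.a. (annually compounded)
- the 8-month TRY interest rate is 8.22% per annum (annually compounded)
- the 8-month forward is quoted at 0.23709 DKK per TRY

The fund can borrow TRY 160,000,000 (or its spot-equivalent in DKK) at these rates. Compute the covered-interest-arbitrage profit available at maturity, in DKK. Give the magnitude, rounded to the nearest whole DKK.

T = 8/12 years.
Route A — deposit TRY, sell forward: 160,000,000 × 1.0540754206 × 0.23709 = DKK 39,985,718.64.
Route B — convert at spot, deposit DKK: 160,000,000 × 0.23115 × 1.0499805922 = DKK 38,832,482.22.
The quoted forward overvalues TRY, so borrow DKK, buy TRY at spot, deposit the TRY at 8.22%, and sell the proceeds forward at 0.23709.
Profit = 39,985,718.64 − 38,832,482.22 = DKK 1,153,236.

DKK 1,153,236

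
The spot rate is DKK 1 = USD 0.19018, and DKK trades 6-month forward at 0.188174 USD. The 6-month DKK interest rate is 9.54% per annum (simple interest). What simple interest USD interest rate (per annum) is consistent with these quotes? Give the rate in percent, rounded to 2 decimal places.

T = 6/12 years.
By CIP, F/S equals the USD-to-DKK growth ratio: 0.188174/0.19018 = 0.9894521.
DKK growth factor: 1 + 0.0954×6/12 = 1.047700.
Hence g_USD = 1.036649.
r = (1.036649 − 1)/(6/12) = 0.073298 → 7.33%.

7.33%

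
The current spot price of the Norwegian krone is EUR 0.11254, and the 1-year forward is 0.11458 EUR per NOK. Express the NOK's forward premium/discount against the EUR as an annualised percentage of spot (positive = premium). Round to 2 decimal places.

T = 1 year.
(F − S)/S = (0.11458 − 0.11254)/0.11254 = 0.0181269.
Per annum: 0.0181269 / 1 = 0.018127 = 1.81%.

+1.81%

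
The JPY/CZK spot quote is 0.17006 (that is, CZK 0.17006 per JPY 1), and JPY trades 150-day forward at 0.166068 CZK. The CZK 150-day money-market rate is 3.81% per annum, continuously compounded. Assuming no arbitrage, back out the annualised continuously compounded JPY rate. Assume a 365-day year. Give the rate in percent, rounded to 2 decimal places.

9.59%

T = 150/365 years.
CIP gives F = S · g_CZK/g_JPY, so g_CZK/g_JPY = 0.166068/0.17006 = 0.9765259.
CZK growth factor: e^(0.0381×150/365) = 1.0157808.
So the JPY growth factor = 1.0401985.
Take logs: ln 1.0401985 / (150/365) = 0.095901, so 9.59%.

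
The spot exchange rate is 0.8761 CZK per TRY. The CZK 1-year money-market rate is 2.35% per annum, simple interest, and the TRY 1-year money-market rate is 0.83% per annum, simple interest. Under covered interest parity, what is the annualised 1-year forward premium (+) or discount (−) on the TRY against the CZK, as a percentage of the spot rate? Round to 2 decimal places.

T = 1 year.
CIP forward (CZK per TRY) = 0.8761 × 1.023500/1.008300 = 0.8893071.
Annualised premium = (F − S)/S × (1/T) = (0.8893071 − 0.8761)/0.8761 ÷ 1 = 1.51%.

+1.51%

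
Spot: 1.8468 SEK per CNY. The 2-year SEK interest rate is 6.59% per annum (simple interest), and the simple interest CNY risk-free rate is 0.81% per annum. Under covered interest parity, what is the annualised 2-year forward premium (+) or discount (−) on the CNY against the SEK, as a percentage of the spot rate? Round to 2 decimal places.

T = 2 years.
CIP forward (SEK per CNY) = 1.8468 × 1.131800/1.016200 = 2.0568867.
(F − S)/S ÷ T = (2.0568867 − 1.8468)/1.8468/2 = 0.056879 → 5.69%.

+5.69%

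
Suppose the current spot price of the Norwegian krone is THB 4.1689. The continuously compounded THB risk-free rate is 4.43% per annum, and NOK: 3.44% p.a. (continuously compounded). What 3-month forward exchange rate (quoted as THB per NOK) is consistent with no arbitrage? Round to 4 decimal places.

4.1792

T = 3/12 years.
THB accumulates by e^(0.0443×3/12) = 1.0111366.
Growth of 1 NOK over T: e^(0.0344×3/12) = 1.0086371.
Forward (THB per NOK) = 4.1689 × 1.0111366 / 1.0086371 = 4.179231.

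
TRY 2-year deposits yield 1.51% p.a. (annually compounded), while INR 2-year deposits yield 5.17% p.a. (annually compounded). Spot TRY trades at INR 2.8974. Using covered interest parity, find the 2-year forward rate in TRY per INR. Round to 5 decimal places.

T = 2 years.
INR growth factor: (1 + 0.0517)^2 = 1.1060729.
TRY accumulates by (1 + 0.0151)^2 = 1.030428.
So F = 2.8974 × 1.1060729 / 1.030428 = 3.110101 (INR/TRY).
Invert for TRY per INR: 1 / 3.110101 = 0.32153.

0.32153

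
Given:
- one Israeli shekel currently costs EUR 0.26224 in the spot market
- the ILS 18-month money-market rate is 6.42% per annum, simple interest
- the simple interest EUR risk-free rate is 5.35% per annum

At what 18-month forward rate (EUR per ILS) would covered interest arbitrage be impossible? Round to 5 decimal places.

0.25840

T = 18/12 years.
Growth of 1 EUR over T: 1 + 0.0535×18/12 = 1.080250.
ILS growth factor: 1 + 0.0642×18/12 = 1.096300.
Forward (EUR per ILS) = 0.26224 × 1.080250 / 1.096300 = 0.2584008.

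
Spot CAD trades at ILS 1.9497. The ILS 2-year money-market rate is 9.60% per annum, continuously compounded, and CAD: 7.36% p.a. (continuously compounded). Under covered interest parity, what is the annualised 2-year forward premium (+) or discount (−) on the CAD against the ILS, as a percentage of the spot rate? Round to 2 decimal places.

T = 2 years.
F = S · g_ILS/g_CAD = 1.9497 × 1.2116705/1.1585857 = 2.0390326.
Annualised premium = (F − S)/S × (1/T) = (2.0390326 − 1.9497)/1.9497 ÷ 2 = 2.29%.

+2.29%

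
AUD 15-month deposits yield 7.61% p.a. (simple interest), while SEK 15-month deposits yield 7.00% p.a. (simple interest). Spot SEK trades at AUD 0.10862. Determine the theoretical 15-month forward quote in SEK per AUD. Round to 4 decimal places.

T = 15/12 years.
AUD growth factor: 1 + 0.0761×15/12 = 1.095125.
SEK growth factor: 1 + 0.0700×15/12 = 1.087500.
CIP: F = S · (grow AUD)/(grow SEK) = 0.10862 × 1.095125/1.087500 = 0.1093816 AUD per SEK.
Invert for SEK per AUD: 1 / 0.1093816 = 9.1423.

9.1423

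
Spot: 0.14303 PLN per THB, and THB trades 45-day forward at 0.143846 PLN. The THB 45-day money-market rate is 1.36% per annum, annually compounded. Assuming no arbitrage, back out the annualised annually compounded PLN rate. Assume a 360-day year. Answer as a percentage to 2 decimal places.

T = 45/360 years.
CIP gives F = S · g_PLN/g_THB, so g_PLN/g_THB = 0.143846/0.14303 = 1.0057051.
The THB side grows by (1 + 0.0136)^(45/360) = 1.001690.
So the PLN growth factor = 1.0074047.
r = 1.0074047^(360/45) − 1 = 0.060796 → 6.08%.

6.08%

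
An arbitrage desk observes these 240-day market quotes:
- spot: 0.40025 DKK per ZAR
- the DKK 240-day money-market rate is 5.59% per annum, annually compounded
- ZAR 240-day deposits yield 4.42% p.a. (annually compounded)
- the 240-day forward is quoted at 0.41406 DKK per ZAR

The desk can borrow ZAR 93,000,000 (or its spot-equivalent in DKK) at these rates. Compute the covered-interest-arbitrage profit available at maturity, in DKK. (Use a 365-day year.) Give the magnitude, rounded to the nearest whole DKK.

T = 240/365 years.
Invest the ZAR and cover forward: 93,000,000 × 1.0288472917 × 0.41406 = DKK 39,618,419.39.
Convert at spot and invest in DKK: 93,000,000 × 0.40025 × 1.0364128605 = DKK 38,578,655.01.
The quoted forward overvalues ZAR, so borrow DKK, buy ZAR at spot, deposit the ZAR at 4.42%, and sell the proceeds forward at 0.41406.
Profit = 39,618,419.39 − 38,578,655.01 = DKK 1,039,764.

DKK 1,039,764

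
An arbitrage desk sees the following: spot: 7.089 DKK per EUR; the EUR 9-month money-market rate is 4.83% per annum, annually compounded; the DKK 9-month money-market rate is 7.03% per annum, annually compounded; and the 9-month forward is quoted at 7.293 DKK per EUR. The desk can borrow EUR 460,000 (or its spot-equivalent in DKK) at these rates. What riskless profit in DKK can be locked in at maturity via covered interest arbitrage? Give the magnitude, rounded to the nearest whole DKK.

T = 9/12 years.
Invest the EUR and cover forward: 460,000 × 1.036010577 × 7.293 = DKK 3,475,587.56.
Convert at spot and invest in DKK: 460,000 × 7.089 × 1.052274737 = DKK 3,431,404.78.
The quoted forward overvalues EUR, so borrow DKK, buy EUR at spot, deposit the EUR at 4.83%, and sell the proceeds forward at 7.293.
Profit = 3,475,587.56 − 3,431,404.78 = DKK 44,183.

DKK 44,183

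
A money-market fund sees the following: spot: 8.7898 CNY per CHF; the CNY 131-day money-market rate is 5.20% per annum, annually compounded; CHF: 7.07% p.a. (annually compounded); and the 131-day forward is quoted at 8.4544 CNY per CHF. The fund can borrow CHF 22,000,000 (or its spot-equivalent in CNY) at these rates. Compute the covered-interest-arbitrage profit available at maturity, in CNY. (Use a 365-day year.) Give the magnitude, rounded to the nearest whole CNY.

T = 131/365 years.
Invest the CHF and cover forward: 22,000,000 × 1.02482071726 × 8.4544 = CNY 190,613,373.98.
Convert at spot and invest in CNY: 22,000,000 × 8.7898 × 1.01836048562 = CNY 196,926,069.92.
The quoted forward undervalues CHF, so borrow CHF, convert to CNY at spot, deposit the CNY at 5.20%, and buy CHF forward at 8.4544 to cover the loan.
The gap between the two covered legs is CNY 6,312,696.

CNY 6,312,696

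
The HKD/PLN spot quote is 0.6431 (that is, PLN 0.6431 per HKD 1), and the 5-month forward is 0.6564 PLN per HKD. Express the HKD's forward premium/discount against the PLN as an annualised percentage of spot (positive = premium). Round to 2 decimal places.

+4.96%

T = 5/12 years.
Period premium: (0.6564 − 0.6431)/0.6431 = 0.0206811.
×(1/T) gives 4.96% p.a.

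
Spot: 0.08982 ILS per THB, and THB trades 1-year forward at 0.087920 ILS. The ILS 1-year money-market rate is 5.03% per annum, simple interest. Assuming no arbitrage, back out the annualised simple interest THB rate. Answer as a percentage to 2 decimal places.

7.30%

T = 1 year.
CIP gives F = S · g_ILS/g_THB, so g_ILS/g_THB = 0.08792/0.08982 = 0.9788466.
The ILS side grows by 1 + 0.0503×1 = 1.050300.
So the THB growth factor = 1.0729975.
(1.0729975 − 1)/T = 0.072998, i.e. 7.30%.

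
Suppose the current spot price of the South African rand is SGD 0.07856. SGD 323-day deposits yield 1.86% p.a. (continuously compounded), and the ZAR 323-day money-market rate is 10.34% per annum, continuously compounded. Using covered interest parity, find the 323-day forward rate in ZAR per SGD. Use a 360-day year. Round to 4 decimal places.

13.7354

T = 323/360 years.
Growth of 1 SGD over T: e^(0.0186×323/360) = 1.01682836.
Growth of 1 ZAR over T: e^(0.1034×323/360) = 1.0972124.
Forward (SGD per ZAR) = 0.07856 × 1.01682836 / 1.0972124 = 0.072804533.
Invert for ZAR per SGD: 1 / 0.072804533 = 13.7354.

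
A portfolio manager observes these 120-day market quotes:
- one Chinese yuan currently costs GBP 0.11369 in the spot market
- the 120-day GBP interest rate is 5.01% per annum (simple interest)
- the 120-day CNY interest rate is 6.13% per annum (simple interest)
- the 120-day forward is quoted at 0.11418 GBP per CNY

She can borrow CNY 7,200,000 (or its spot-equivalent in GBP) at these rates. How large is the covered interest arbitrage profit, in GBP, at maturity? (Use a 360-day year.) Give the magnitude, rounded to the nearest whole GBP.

GBP 6,656

T = 120/360 years.
Invest the CNY and cover forward: 7,200,000 × 1.02043333 × 0.11418 = GBP 838,894.16.
Convert at spot and invest in GBP: 7,200,000 × 0.11369 × 1.016700 = GBP 832,238.09.
The quoted forward overvalues CNY, so borrow GBP, buy CNY at spot, deposit the CNY at 6.13%, and sell the proceeds forward at 0.11418.
The gap between the two covered legs is GBP 6,656.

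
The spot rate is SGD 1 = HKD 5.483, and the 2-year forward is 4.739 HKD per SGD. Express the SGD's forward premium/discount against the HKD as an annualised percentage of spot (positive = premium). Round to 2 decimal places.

T = 2 years.
(F − S)/S = (4.739 − 5.483)/5.483 = -0.1356921.
×(1/T) gives -6.78% p.a.

-6.78%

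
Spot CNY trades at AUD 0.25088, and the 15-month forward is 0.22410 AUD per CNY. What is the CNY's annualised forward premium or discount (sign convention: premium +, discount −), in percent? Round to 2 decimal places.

-8.54%

T = 15/12 years.
Period premium: (0.22410 − 0.25088)/0.25088 = -0.1067443.
Per annum: -0.1067443 / (15/12) = -0.085395 = -8.54%.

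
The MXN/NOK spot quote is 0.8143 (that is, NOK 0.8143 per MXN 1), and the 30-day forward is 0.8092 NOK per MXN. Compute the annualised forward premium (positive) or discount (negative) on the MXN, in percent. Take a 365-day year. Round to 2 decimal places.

T = 30/365 years.
Period premium: (0.8092 − 0.8143)/0.8143 = -0.0062630.
Annualise by dividing by T: -0.0062630 / (30/365) = -0.076200 → -7.62%.

-7.62%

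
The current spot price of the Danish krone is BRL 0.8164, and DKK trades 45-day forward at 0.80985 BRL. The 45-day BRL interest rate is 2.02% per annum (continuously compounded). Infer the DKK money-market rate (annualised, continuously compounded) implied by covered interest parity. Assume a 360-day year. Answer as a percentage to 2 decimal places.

T = 45/360 years.
CIP gives F = S · g_BRL/g_DKK, so g_BRL/g_DKK = 0.80985/0.8164 = 0.9919770.
BRL growth factor: e^(0.0202×45/360) = 1.0025282.
Hence g_DKK = 1.0106365.
r = ln(1.0106365)/(45/360) = 0.084643 → 8.46%.

8.46%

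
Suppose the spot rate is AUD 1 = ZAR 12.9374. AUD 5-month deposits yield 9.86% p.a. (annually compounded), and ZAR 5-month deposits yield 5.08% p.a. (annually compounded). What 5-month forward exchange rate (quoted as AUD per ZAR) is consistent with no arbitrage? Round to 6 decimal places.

T = 5/12 years.
Growth of 1 ZAR over T: (1 + 0.0508)^(5/12) = 1.0208612.
AUD growth factor: (1 + 0.0986)^(5/12) = 1.0399597.
So F = 12.9374 × 1.0208612 / 1.0399597 = 12.69981 (ZAR/AUD).
Quoted the other way: 1/12.69981 = 0.078741 AUD per ZAR.

0.078741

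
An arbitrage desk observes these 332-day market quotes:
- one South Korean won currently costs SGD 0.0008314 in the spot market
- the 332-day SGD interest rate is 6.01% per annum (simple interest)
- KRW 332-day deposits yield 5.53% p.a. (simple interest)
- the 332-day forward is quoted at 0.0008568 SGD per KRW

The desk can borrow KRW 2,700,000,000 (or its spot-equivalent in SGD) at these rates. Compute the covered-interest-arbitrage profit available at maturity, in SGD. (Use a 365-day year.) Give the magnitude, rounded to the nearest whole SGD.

SGD 62,229

T = 332/365 years.
Route A — deposit KRW, sell forward: 2,700,000,000 × 1.050300274 × 0.0008568 = SGD 2,429,722.64.
Route B — convert at spot, deposit SGD: 2,700,000,000 × 0.0008314 × 1.054666301 = SGD 2,367,493.82.
The quoted forward overvalues KRW, so borrow SGD, buy KRW at spot, deposit the KRW at 5.53%, and sell the proceeds forward at 0.0008568.
The gap between the two covered legs is SGD 62,229.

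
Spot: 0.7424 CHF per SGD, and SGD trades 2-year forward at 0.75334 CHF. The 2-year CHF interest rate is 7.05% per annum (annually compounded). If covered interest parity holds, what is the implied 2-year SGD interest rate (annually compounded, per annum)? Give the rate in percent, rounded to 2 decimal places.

T = 2 years.
CIP gives F = S · g_CHF/g_SGD, so g_CHF/g_SGD = 0.75334/0.7424 = 1.0147360.
CHF growth factor: (1 + 0.0705)^2 = 1.1459702.
Hence g_SGD = 1.1293284.
Annualise: 1.1293284^(1/2) − 1 = 0.062699 = 6.27%.

6.27%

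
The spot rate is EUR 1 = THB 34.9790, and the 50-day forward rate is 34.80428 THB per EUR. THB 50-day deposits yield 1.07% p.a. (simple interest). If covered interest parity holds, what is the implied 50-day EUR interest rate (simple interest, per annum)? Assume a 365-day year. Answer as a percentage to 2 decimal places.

T = 50/365 years.
F/S = 34.80428/34.979 = 0.9950050 = (growth of THB) / (growth of EUR).
The THB side grows by 1 + 0.0107×50/365 = 1.0014658.
So the EUR growth factor = 1.0064932.
(1.0064932 − 1)/T = 0.047400, i.e. 4.74%.

4.74%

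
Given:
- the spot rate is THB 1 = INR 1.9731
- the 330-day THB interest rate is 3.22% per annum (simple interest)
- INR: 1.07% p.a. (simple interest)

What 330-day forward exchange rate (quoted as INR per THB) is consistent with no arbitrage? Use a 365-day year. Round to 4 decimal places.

1.9358

T = 330/365 years.
INR growth factor: 1 + 0.0107×330/365 = 1.009674.
THB growth factor: 1 + 0.0322×330/365 = 1.0291123.
So F = 1.9731 × 1.009674 / 1.0291123 = 1.935831 (INR/THB).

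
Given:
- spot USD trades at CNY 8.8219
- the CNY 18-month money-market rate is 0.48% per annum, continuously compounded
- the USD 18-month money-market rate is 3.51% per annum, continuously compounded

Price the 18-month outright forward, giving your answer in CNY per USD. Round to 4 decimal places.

T = 18/12 years.
CNY accumulates by e^(0.0048×18/12) = 1.007226.
USD accumulates by e^(0.0351×18/12) = 1.0540607.
CIP: F = S · (grow CNY)/(grow USD) = 8.8219 × 1.007226/1.0540607 = 8.429920 CNY per USD.

8.4299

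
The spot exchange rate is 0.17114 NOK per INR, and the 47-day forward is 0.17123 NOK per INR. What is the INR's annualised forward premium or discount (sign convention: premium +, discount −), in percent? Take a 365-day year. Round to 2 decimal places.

+0.41%

T = 47/365 years.
(F − S)/S = (0.17123 − 0.17114)/0.17114 = 0.0005259.
Annualise by dividing by T: 0.0005259 / (47/365) = 0.004084 → 0.41%.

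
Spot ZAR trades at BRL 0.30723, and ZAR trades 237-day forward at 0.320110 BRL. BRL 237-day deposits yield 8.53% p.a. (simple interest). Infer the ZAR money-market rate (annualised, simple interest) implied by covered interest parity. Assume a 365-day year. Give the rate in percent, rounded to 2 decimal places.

1.99%

T = 237/365 years.
By CIP, F/S equals the BRL-to-ZAR growth ratio: 0.32011/0.30723 = 1.0419230.
The BRL side grows by 1 + 0.0853×237/365 = 1.0553866.
Hence g_ZAR = 1.0129219.
(1.0129219 − 1)/T = 0.019901, i.e. 1.99%.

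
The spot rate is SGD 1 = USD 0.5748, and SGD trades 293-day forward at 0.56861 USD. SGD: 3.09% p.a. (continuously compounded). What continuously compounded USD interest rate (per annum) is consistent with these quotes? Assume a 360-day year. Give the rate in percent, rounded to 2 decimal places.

T = 293/360 years.
By CIP, F/S equals the USD-to-SGD growth ratio: 0.56861/0.5748 = 0.9892310.
SGD growth factor: e^(0.0309×293/360) = 1.0254681.
That pins the USD growth at 1.0144248.
Take logs: ln 1.0144248 / (293/360) = 0.017597, so 1.76%.

1.76%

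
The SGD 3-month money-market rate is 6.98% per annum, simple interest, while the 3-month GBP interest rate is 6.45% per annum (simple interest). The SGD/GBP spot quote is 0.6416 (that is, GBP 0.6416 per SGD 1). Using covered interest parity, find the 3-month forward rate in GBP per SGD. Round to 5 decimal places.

T = 3/12 years.
Growth of 1 GBP over T: 1 + 0.0645×3/12 = 1.016125.
SGD accumulates by 1 + 0.0698×3/12 = 1.017450.
Forward (GBP per SGD) = 0.6416 × 1.016125 / 1.017450 = 0.6407645.

0.64076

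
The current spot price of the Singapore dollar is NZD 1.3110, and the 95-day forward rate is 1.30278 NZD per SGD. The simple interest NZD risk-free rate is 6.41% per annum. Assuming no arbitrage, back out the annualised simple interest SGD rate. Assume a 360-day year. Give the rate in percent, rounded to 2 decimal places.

T = 95/360 years.
By CIP, F/S equals the NZD-to-SGD growth ratio: 1.30278/1.311 = 0.9937300.
NZD growth factor: 1 + 0.0641×95/360 = 1.0169153.
That pins the SGD growth at 1.0233316.
r = (1.0233316 − 1)/(95/360) = 0.088414 → 8.84%.

8.84%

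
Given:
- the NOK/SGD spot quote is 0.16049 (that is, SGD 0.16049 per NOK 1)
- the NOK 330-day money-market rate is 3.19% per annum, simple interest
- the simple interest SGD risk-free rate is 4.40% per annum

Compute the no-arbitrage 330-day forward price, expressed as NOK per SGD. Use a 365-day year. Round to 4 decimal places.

6.1654

T = 330/365 years.
SGD growth factor: 1 + 0.0440×330/365 = 1.0397808.
Growth of 1 NOK over T: 1 + 0.0319×330/365 = 1.0288411.
Forward (SGD per NOK) = 0.16049 × 1.0397808 / 1.0288411 = 0.1621965.
Invert for NOK per SGD: 1 / 0.1621965 = 6.1654.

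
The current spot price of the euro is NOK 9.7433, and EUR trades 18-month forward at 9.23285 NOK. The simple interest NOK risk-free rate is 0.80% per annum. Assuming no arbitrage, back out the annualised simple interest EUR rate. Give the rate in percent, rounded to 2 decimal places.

4.53%

T = 18/12 years.
F/S = 9.23285/9.7433 = 0.9476102 = (growth of NOK) / (growth of EUR).
NOK growth factor: 1 + 0.0080×18/12 = 1.012000.
That pins the EUR growth at 1.0679497.
r = (1.0679497 − 1)/(18/12) = 0.045300 → 4.53%.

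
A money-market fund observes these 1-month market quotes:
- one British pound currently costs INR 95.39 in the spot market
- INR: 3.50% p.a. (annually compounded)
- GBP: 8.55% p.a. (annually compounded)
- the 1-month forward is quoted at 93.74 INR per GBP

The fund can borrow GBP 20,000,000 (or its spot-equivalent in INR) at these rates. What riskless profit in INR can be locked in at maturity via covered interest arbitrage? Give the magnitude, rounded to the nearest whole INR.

T = 1/12 years.
Route A — deposit GBP, sell forward: 20,000,000 × 1.006860149622 × 93.74 = INR 1,887,661,408.51.
Route B — convert at spot, deposit INR: 20,000,000 × 95.39 × 1.002870898719 = INR 1,913,277,100.58.
The quoted forward undervalues GBP, so borrow GBP, convert to INR at spot, deposit the INR at 3.50%, and buy GBP forward at 93.74 to cover the loan.
Profit = 1,913,277,100.58 − 1,887,661,408.51 = INR 25,615,692.

INR 25,615,692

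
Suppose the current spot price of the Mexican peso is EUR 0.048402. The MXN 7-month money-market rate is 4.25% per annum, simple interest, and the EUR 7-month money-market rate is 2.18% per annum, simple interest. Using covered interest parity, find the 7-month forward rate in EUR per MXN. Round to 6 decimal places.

T = 7/12 years.
Growth of 1 EUR over T: 1 + 0.0218×7/12 = 1.0127167.
Growth of 1 MXN over T: 1 + 0.0425×7/12 = 1.0247917.
Forward (EUR per MXN) = 0.048402 × 1.0127167 / 1.0247917 = 0.04783168.

0.047832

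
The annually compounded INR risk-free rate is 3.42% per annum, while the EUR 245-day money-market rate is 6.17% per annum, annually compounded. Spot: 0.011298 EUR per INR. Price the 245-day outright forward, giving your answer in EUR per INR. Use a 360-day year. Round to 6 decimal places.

0.011502

T = 245/360 years.
EUR accumulates by (1 + 0.0617)^(245/360) = 1.0415873.
INR accumulates by (1 + 0.0342)^(245/360) = 1.0231497.
CIP: F = S · (grow EUR)/(grow INR) = 0.011298 × 1.0415873/1.0231497 = 0.01150159 EUR per INR.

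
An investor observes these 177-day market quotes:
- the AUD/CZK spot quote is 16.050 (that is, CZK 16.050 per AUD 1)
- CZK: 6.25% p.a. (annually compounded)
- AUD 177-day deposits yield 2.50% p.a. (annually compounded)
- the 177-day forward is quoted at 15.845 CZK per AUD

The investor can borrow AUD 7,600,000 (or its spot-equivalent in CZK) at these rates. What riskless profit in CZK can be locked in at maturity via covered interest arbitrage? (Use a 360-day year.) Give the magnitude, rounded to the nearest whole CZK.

CZK 3,777,702

T = 177/360 years.
Route A — deposit AUD, sell forward: 7,600,000 × 1.01221452996 × 15.845 = CZK 121,892,898.13.
Route B — convert at spot, deposit CZK: 7,600,000 × 16.050 × 1.03025578434 = CZK 125,670,600.57.
The quoted forward undervalues AUD, so borrow AUD, convert to CZK at spot, deposit the CZK at 6.25%, and buy AUD forward at 15.845 to cover the loan.
Arbitrage profit = |121,892,898.13 − 125,670,600.57| = CZK 3,777,702.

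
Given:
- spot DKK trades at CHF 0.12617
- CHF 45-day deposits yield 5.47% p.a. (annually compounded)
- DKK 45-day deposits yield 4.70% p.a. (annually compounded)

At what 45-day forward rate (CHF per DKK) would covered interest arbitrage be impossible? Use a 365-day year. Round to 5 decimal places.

T = 45/365 years.
CHF accumulates by (1 + 0.0547)^(45/365) = 1.0065875.
DKK accumulates by (1 + 0.0470)^(45/365) = 1.0056785.
So F = 0.12617 × 1.0065875 / 1.0056785 = 0.1262840 (CHF/DKK).

0.12628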